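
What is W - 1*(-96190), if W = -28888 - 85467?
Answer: -18165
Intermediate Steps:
W = -114355
W - 1*(-96190) = -114355 - 1*(-96190) = -114355 + 96190 = -18165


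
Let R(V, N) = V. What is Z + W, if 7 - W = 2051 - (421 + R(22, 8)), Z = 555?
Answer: -1046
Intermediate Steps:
W = -1601 (W = 7 - (2051 - (421 + 22)) = 7 - (2051 - 1*443) = 7 - (2051 - 443) = 7 - 1*1608 = 7 - 1608 = -1601)
Z + W = 555 - 1601 = -1046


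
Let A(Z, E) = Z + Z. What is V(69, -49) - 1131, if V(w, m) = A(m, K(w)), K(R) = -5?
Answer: -1229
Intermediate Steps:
A(Z, E) = 2*Z
V(w, m) = 2*m
V(69, -49) - 1131 = 2*(-49) - 1131 = -98 - 1131 = -1229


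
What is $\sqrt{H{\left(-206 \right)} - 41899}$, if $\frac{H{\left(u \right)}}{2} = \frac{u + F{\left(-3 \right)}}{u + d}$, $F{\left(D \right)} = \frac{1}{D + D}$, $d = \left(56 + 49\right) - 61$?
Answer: $\frac{i \sqrt{122170062}}{54} \approx 204.69 i$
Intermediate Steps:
$d = 44$ ($d = 105 - 61 = 44$)
$F{\left(D \right)} = \frac{1}{2 D}$
$H{\left(u \right)} = \frac{2 \left(- \frac{1}{6} + u\right)}{44 + u}$ ($H{\left(u \right)} = 2 \frac{u + \frac{1}{2 \left(-3\right)}}{u + 44} = 2 \frac{u + \frac{1}{2} \left(- \frac{1}{3}\right)}{44 + u} = 2 \frac{u - \frac{1}{6}}{44 + u} = 2 \frac{- \frac{1}{6} + u}{44 + u} = \frac{2 \left(- \frac{1}{6} + u\right)}{44 + u}$)
$\sqrt{H{\left(-206 \right)} - 41899} = \sqrt{\frac{-1 + 6 \left(-206\right)}{3 \left(44 - 206\right)} - 41899} = \sqrt{\frac{-1 - 1236}{3 \left(-162\right)} - 41899} = \sqrt{\frac{1}{3} \left(- \frac{1}{162}\right) \left(-1237\right) - 41899} = \sqrt{\frac{1237}{486} - 41899} = \sqrt{- \frac{20361677}{486}} = \frac{i \sqrt{122170062}}{54}$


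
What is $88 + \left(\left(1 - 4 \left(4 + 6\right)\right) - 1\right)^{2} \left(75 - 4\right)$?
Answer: $113688$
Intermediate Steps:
$88 + \left(\left(1 - 4 \left(4 + 6\right)\right) - 1\right)^{2} \left(75 - 4\right) = 88 + \left(\left(1 - 40\right) - 1\right)^{2} \cdot 71 = 88 + \left(-39 - 1\right)^{2} \cdot 71 = 88 + \left(-40\right)^{2} \cdot 71 = 88 + 1600 \cdot 71 = 88 + 113600 = 113688$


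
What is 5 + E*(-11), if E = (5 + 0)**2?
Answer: -270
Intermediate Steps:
E = 25 (E = 5**2 = 25)
5 + E*(-11) = 5 + 25*(-11) = 5 - 275 = -270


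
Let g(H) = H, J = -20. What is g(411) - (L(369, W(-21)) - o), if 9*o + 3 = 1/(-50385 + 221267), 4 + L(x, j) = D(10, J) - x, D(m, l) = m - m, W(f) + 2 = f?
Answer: 1205230747/1537938 ≈ 783.67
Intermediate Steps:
W(f) = -2 + f
D(m, l) = 0
L(x, j) = -4 - x (L(x, j) = -4 + (0 - x) = -4 - x)
o = -512645/1537938 (o = -⅓ + 1/(9*(-50385 + 221267)) = -⅓ + (⅑)/170882 = -⅓ + (⅑)*(1/170882) = -⅓ + 1/1537938 = -512645/1537938 ≈ -0.33333)
g(411) - (L(369, W(-21)) - o) = 411 - ((-4 - 1*369) - 1*(-512645/1537938)) = 411 - ((-4 - 369) + 512645/1537938) = 411 - (-373 + 512645/1537938) = 411 - 1*(-573138229/1537938) = 411 + 573138229/1537938 = 1205230747/1537938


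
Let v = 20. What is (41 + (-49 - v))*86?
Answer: -2408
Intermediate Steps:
(41 + (-49 - v))*86 = (41 + (-49 - 1*20))*86 = (41 + (-49 - 20))*86 = (41 - 69)*86 = -28*86 = -2408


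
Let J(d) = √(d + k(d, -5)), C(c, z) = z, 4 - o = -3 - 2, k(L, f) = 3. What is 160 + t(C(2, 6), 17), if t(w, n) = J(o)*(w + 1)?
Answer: 160 + 14*√3 ≈ 184.25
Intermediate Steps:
o = 9 (o = 4 - (-3 - 2) = 4 - 1*(-5) = 4 + 5 = 9)
J(d) = √(3 + d) (J(d) = √(d + 3) = √(3 + d))
t(w, n) = 2*√3*(1 + w) (t(w, n) = √(3 + 9)*(w + 1) = √12*(1 + w) = (2*√3)*(1 + w) = 2*√3*(1 + w))
160 + t(C(2, 6), 17) = 160 + 2*√3*(1 + 6) = 160 + 2*√3*7 = 160 + 14*√3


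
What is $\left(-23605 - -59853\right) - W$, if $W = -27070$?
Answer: $63318$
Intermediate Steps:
$\left(-23605 - -59853\right) - W = \left(-23605 - -59853\right) - -27070 = \left(-23605 + 59853\right) + 27070 = 36248 + 27070 = 63318$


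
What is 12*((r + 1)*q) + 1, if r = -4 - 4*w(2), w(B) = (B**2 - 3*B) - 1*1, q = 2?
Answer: 217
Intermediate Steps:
w(B) = -1 + B**2 - 3*B (w(B) = (B**2 - 3*B) - 1 = -1 + B**2 - 3*B)
r = 8 (r = -4 - 4*(-1 + 2**2 - 3*2) = -4 - 4*(-1 + 4 - 6) = -4 - 4*(-3) = -4 + 12 = 8)
12*((r + 1)*q) + 1 = 12*((8 + 1)*2) + 1 = 12*(9*2) + 1 = 12*18 + 1 = 216 + 1 = 217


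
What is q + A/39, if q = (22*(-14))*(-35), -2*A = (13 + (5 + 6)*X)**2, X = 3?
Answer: 419362/39 ≈ 10753.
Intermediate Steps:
A = -1058 (A = -(13 + (5 + 6)*3)**2/2 = -(13 + 11*3)**2/2 = -(13 + 33)**2/2 = -1/2*46**2 = -1/2*2116 = -1058)
q = 10780 (q = -308*(-35) = 10780)
q + A/39 = 10780 - 1058/39 = 419362/39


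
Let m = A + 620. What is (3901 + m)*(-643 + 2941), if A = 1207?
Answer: 13162944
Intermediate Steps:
m = 1827 (m = 1207 + 620 = 1827)
(3901 + m)*(-643 + 2941) = (3901 + 1827)*(-643 + 2941) = 5728*2298 = 13162944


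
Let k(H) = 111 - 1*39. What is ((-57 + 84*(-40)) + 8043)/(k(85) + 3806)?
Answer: 2313/1939 ≈ 1.1929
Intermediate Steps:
k(H) = 72 (k(H) = 111 - 39 = 72)
((-57 + 84*(-40)) + 8043)/(k(85) + 3806) = ((-57 + 84*(-40)) + 8043)/(72 + 3806) = ((-57 - 3360) + 8043)/3878 = (-3417 + 8043)*(1/3878) = 4626*(1/3878) = 2313/1939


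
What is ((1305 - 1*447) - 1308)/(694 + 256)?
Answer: -9/19 ≈ -0.47368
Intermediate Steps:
((1305 - 1*447) - 1308)/(694 + 256) = ((1305 - 447) - 1308)/950 = (858 - 1308)*(1/950) = -450*1/950 = -9/19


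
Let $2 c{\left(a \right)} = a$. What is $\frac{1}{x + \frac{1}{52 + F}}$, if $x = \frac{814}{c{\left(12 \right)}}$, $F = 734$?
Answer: $\frac{262}{35545} \approx 0.0073709$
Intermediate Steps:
$c{\left(a \right)} = \frac{a}{2}$
$x = \frac{407}{3}$ ($x = \frac{814}{\frac{1}{2} \cdot 12} = \frac{814}{6} = 814 \cdot \frac{1}{6} = \frac{407}{3} \approx 135.67$)
$\frac{1}{x + \frac{1}{52 + F}} = \frac{1}{\frac{407}{3} + \frac{1}{52 + 734}} = \frac{1}{\frac{407}{3} + \frac{1}{786}} = \frac{1}{\frac{35545}{262}} = \frac{262}{35545}$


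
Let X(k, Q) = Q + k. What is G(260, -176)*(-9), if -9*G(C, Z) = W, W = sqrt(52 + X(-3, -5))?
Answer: 2*sqrt(11) ≈ 6.6332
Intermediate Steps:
W = 2*sqrt(11) (W = sqrt(52 + (-5 - 3)) = sqrt(52 - 8) = sqrt(44) = 2*sqrt(11) ≈ 6.6332)
G(C, Z) = -2*sqrt(11)/9
G(260, -176)*(-9) = -2*sqrt(11)/9*(-9) = 2*sqrt(11)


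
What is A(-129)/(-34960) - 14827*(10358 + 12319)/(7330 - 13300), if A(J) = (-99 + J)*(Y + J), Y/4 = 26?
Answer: 5155540553/91540 ≈ 56320.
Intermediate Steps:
Y = 104 (Y = 4*26 = 104)
A(J) = (-99 + J)*(104 + J)
A(-129)/(-34960) - 14827*(10358 + 12319)/(7330 - 13300) = (-10296 + (-129)² + 5*(-129))/(-34960) - 14827*(10358 + 12319)/(7330 - 13300) = (-10296 + 16641 - 645)*(-1/34960) - 14827/((-5970/22677)) = 5700*(-1/34960) - 14827/((-5970*1/22677)) = -15/92 - 14827/(-1990/7559) = -15/92 - 14827*(-7559/1990) = -15/92 + 112077293/1990 = 5155540553/91540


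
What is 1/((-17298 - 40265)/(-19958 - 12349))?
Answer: 2937/5233 ≈ 0.56125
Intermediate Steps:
1/((-17298 - 40265)/(-19958 - 12349)) = 1/(-57563/(-32307)) = 1/(-57563*(-1/32307)) = 1/(5233/2937) = 2937/5233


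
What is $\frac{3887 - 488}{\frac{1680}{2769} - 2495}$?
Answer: $- \frac{3137277}{2302325} \approx -1.3627$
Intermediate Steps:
$\frac{3887 - 488}{\frac{1680}{2769} - 2495} = \frac{3399}{1680 \cdot \frac{1}{2769} - 2495} = \frac{3399}{\frac{560}{923} - 2495} = \frac{3399}{- \frac{2302325}{923}} = 3399 \left(- \frac{923}{2302325}\right) = - \frac{3137277}{2302325}$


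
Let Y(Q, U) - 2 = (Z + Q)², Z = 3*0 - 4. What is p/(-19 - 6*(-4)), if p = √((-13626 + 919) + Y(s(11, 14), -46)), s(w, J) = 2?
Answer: I*√12701/5 ≈ 22.54*I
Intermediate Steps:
Z = -4 (Z = 0 - 4 = -4)
Y(Q, U) = 2 + (-4 + Q)²
p = I*√12701 (p = √((-13626 + 919) + (2 + (-4 + 2)²)) = √(-12707 + (2 + (-2)²)) = √(-12707 + (2 + 4)) = √(-12707 + 6) = √(-12701) = I*√12701 ≈ 112.7*I)
p/(-19 - 6*(-4)) = (I*√12701)/(-19 - 6*(-4)) = (I*√12701)/(-19 + 24) = (I*√12701)/5 = (I*√12701)*(⅕) = I*√12701/5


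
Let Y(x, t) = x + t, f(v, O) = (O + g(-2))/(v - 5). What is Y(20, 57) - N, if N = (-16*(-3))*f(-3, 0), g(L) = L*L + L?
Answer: 89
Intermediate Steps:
g(L) = L + L**2 (g(L) = L**2 + L = L + L**2)
f(v, O) = (2 + O)/(-5 + v) (f(v, O) = (O - 2*(1 - 2))/(v - 5) = (O - 2*(-1))/(-5 + v) = (O + 2)/(-5 + v) = (2 + O)/(-5 + v))
Y(x, t) = t + x
N = -12 (N = (-16*(-3))*((2 + 0)/(-5 - 3)) = 48*(2/(-8)) = 48*(-1/8*2) = 48*(-1/4) = -12)
Y(20, 57) - N = (57 + 20) - 1*(-12) = 77 + 12 = 89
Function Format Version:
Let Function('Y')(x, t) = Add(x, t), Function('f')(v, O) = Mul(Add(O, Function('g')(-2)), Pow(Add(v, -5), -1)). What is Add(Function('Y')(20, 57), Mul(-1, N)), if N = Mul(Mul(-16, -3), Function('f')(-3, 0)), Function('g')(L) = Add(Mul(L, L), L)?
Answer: 89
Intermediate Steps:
Function('g')(L) = Add(L, Pow(L, 2)) (Function('g')(L) = Add(Pow(L, 2), L) = Add(L, Pow(L, 2)))
Function('f')(v, O) = Mul(Pow(Add(-5, v), -1), Add(2, O)) (Function('f')(v, O) = Mul(Add(O, Mul(-2, Add(1, -2))), Pow(Add(v, -5), -1)) = Mul(Add(O, Mul(-2, -1)), Pow(Add(-5, v), -1)) = Mul(Add(O, 2), Pow(Add(-5, v), -1)) = Mul(Add(2, O), Pow(Add(-5, v), -1)) = Mul(Pow(Add(-5, v), -1), Add(2, O)))
Function('Y')(x, t) = Add(t, x)
N = -12 (N = Mul(Mul(-16, -3), Mul(Pow(Add(-5, -3), -1), Add(2, 0))) = Mul(48, Mul(Pow(-8, -1), 2)) = Mul(48, Mul(Rational(-1, 8), 2)) = Mul(48, Rational(-1, 4)) = -12)
Add(Function('Y')(20, 57), Mul(-1, N)) = Add(Add(57, 20), Mul(-1, -12)) = Add(77, 12) = 89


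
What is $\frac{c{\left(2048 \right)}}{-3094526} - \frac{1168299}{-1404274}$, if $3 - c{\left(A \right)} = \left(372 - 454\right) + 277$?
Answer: $\frac{1807800625941}{2172781202062} \approx 0.83202$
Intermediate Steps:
$c{\left(A \right)} = -192$ ($c{\left(A \right)} = 3 - \left(\left(372 - 454\right) + 277\right) = 3 - \left(-82 + 277\right) = 3 - 195 = -192$)
$\frac{c{\left(2048 \right)}}{-3094526} - \frac{1168299}{-1404274} = - \frac{192}{-3094526} - \frac{1168299}{-1404274} = \left(-192\right) \left(- \frac{1}{3094526}\right) - - \frac{1168299}{1404274} = \frac{96}{1547263} + \frac{1168299}{1404274} = \frac{1807800625941}{2172781202062}$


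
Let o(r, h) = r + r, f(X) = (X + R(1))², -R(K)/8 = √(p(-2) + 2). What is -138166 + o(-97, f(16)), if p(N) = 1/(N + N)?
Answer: -138360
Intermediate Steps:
p(N) = 1/(2*N)
R(K) = -4*√7 (R(K) = -8*√((½)/(-2) + 2) = -8*√((½)*(-½) + 2) = -8*√(-¼ + 2) = -4*√7)
f(X) = (X - 4*√7)²
o(r, h) = 2*r
-138166 + o(-97, f(16)) = -138166 + 2*(-97) = -138166 - 194 = -138360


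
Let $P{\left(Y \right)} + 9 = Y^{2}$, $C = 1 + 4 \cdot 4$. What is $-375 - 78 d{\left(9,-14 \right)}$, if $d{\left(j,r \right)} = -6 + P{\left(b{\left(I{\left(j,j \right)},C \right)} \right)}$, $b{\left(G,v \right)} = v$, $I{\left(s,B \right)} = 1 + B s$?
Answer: $-21747$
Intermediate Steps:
$C = 17$ ($C = 1 + 16 = 17$)
$P{\left(Y \right)} = -9 + Y^{2}$
$d{\left(j,r \right)} = 274$ ($d{\left(j,r \right)} = -6 - \left(9 - 17^{2}\right) = -6 + \left(-9 + 289\right) = -6 + 280 = 274$)
$-375 - 78 d{\left(9,-14 \right)} = -375 - 21372 = -21747$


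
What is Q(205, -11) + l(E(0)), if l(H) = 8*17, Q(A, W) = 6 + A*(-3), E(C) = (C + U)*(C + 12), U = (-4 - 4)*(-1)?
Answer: -473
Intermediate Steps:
U = 8 (U = -8*(-1) = 8)
E(C) = (8 + C)*(12 + C) (E(C) = (C + 8)*(C + 12) = (8 + C)*(12 + C))
Q(A, W) = 6 - 3*A
l(H) = 136
Q(205, -11) + l(E(0)) = (6 - 3*205) + 136 = (6 - 615) + 136 = -609 + 136 = -473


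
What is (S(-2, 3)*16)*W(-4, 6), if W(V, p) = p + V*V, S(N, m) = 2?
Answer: 704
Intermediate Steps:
W(V, p) = p + V²
(S(-2, 3)*16)*W(-4, 6) = (2*16)*(6 + (-4)²) = 32*(6 + 16) = 32*22 = 704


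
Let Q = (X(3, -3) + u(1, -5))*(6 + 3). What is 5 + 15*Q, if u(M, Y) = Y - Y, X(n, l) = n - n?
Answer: 5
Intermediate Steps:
X(n, l) = 0
u(M, Y) = 0
Q = 0 (Q = (0 + 0)*(6 + 3) = 0*9 = 0)
5 + 15*Q = 5 + 15*0 = 5 + 0 = 5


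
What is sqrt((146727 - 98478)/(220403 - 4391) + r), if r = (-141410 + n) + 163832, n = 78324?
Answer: 3*sqrt(14509068148563)/36002 ≈ 317.41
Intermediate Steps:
r = 100746 (r = (-141410 + 78324) + 163832 = -63086 + 163832 = 100746)
sqrt((146727 - 98478)/(220403 - 4391) + r) = sqrt((146727 - 98478)/(220403 - 4391) + 100746) = sqrt(48249/216012 + 100746) = sqrt(48249*(1/216012) + 100746) = sqrt(16083/72004 + 100746) = sqrt(7254131067/72004) = 3*sqrt(14509068148563)/36002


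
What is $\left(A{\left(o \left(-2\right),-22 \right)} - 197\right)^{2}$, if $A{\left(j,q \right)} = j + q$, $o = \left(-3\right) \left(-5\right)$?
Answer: $62001$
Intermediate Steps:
$o = 15$
$\left(A{\left(o \left(-2\right),-22 \right)} - 197\right)^{2} = \left(\left(15 \left(-2\right) - 22\right) - 197\right)^{2} = \left(\left(-30 - 22\right) - 197\right)^{2} = \left(-52 - 197\right)^{2} = \left(-249\right)^{2} = 62001$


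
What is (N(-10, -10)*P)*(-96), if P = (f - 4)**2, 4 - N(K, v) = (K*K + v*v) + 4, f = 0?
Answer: 307200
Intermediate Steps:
N(K, v) = -K**2 - v**2 (N(K, v) = 4 - ((K*K + v*v) + 4) = 4 - ((K**2 + v**2) + 4) = 4 - (4 + K**2 + v**2) = 4 + (-4 - K**2 - v**2) = -K**2 - v**2)
P = 16 (P = (0 - 4)**2 = (-4)**2 = 16)
(N(-10, -10)*P)*(-96) = ((-1*(-10)**2 - 1*(-10)**2)*16)*(-96) = ((-1*100 - 1*100)*16)*(-96) = ((-100 - 100)*16)*(-96) = -200*16*(-96) = -3200*(-96) = 307200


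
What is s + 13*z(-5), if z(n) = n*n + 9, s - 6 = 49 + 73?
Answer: 570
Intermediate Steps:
s = 128 (s = 6 + (49 + 73) = 6 + 122 = 128)
z(n) = 9 + n² (z(n) = n² + 9 = 9 + n²)
s + 13*z(-5) = 128 + 13*(9 + (-5)²) = 128 + 13*(9 + 25) = 128 + 13*34 = 128 + 442 = 570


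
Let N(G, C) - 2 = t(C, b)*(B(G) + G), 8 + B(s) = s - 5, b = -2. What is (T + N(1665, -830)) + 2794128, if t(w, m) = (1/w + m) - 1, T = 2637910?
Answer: 4500330553/830 ≈ 5.4221e+6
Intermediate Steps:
t(w, m) = -1 + m + 1/w (t(w, m) = (m + 1/w) - 1 = -1 + m + 1/w)
B(s) = -13 + s (B(s) = -8 + (s - 5) = -8 + (-5 + s) = -13 + s)
N(G, C) = 2 + (-13 + 2*G)*(-3 + 1/C) (N(G, C) = 2 + (-1 - 2 + 1/C)*((-13 + G) + G) = 2 + (-3 + 1/C)*(-13 + 2*G) = 2 + (-13 + 2*G)*(-3 + 1/C))
(T + N(1665, -830)) + 2794128 = (2637910 + (41 - 13/(-830) - 6*1665 + 2*1665/(-830))) + 2794128 = (2637910 + (41 - 13*(-1/830) - 9990 + 2*1665*(-1/830))) + 2794128 = (2637910 + (41 + 13/830 - 9990 - 333/83)) + 2794128 = (2637910 - 8260987/830) + 2794128 = 2181204313/830 + 2794128 = 4500330553/830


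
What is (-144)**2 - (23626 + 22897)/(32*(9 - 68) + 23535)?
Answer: 448825669/21647 ≈ 20734.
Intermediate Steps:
(-144)**2 - (23626 + 22897)/(32*(9 - 68) + 23535) = 20736 - 46523/(32*(-59) + 23535) = 20736 - 46523/(-1888 + 23535) = 20736 - 46523/21647 = 448825669/21647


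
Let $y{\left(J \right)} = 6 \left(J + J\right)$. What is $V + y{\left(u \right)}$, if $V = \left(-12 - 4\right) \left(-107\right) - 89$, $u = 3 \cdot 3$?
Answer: $1731$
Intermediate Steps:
$u = 9$
$V = 1623$ ($V = \left(-12 - 4\right) \left(-107\right) - 89 = \left(-16\right) \left(-107\right) - 89 = 1712 - 89 = 1623$)
$y{\left(J \right)} = 12 J$ ($y{\left(J \right)} = 6 \cdot 2 J = 12 J$)
$V + y{\left(u \right)} = 1623 + 12 \cdot 9 = 1623 + 108 = 1731$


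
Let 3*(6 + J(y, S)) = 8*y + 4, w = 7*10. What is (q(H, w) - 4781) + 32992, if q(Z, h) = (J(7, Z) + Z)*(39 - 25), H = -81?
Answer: 27273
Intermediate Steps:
w = 70
J(y, S) = -14/3 + 8*y/3 (J(y, S) = -6 + (8*y + 4)/3 = -6 + (4 + 8*y)/3 = -6 + (4/3 + 8*y/3) = -14/3 + 8*y/3)
q(Z, h) = 196 + 14*Z (q(Z, h) = ((-14/3 + (8/3)*7) + Z)*(39 - 25) = ((-14/3 + 56/3) + Z)*14 = (14 + Z)*14 = 196 + 14*Z)
(q(H, w) - 4781) + 32992 = ((196 + 14*(-81)) - 4781) + 32992 = ((196 - 1134) - 4781) + 32992 = (-938 - 4781) + 32992 = -5719 + 32992 = 27273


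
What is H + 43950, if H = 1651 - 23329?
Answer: 22272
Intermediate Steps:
H = -21678
H + 43950 = -21678 + 43950 = 22272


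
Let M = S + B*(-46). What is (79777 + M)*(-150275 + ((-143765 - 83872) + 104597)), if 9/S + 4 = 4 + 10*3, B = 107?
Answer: -40918152639/2 ≈ -2.0459e+10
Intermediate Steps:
S = 3/10 (S = 9/(-4 + (4 + 10*3)) = 9/(-4 + (4 + 30)) = 9/(-4 + 34) = 9/30 = 9*(1/30) = 3/10 ≈ 0.30000)
M = -49217/10 (M = 3/10 + 107*(-46) = 3/10 - 4922 = -49217/10 ≈ -4921.7)
(79777 + M)*(-150275 + ((-143765 - 83872) + 104597)) = (79777 - 49217/10)*(-150275 + ((-143765 - 83872) + 104597)) = 748553*(-150275 + (-227637 + 104597))/10 = 748553*(-150275 - 123040)/10 = (748553/10)*(-273315) = -40918152639/2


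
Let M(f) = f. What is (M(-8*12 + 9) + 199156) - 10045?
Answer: 189024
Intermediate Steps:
(M(-8*12 + 9) + 199156) - 10045 = ((-8*12 + 9) + 199156) - 10045 = ((-96 + 9) + 199156) - 10045 = (-87 + 199156) - 10045 = 199069 - 10045 = 189024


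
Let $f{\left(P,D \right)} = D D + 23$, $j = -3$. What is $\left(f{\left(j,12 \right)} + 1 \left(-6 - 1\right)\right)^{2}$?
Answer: $25600$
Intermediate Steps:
$f{\left(P,D \right)} = 23 + D^{2}$ ($f{\left(P,D \right)} = D^{2} + 23 = 23 + D^{2}$)
$\left(f{\left(j,12 \right)} + 1 \left(-6 - 1\right)\right)^{2} = \left(\left(23 + 12^{2}\right) + 1 \left(-6 - 1\right)\right)^{2} = \left(\left(23 + 144\right) + 1 \left(-7\right)\right)^{2} = \left(167 - 7\right)^{2} = 160^{2} = 25600$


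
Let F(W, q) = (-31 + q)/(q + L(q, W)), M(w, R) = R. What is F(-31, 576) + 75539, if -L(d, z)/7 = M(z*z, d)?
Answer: 261062239/3456 ≈ 75539.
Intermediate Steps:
L(d, z) = -7*d
F(W, q) = -(-31 + q)/(6*q) (F(W, q) = (-31 + q)/(q - 7*q) = (-31 + q)/((-6*q)) = (-31 + q)*(-1/(6*q)) = -(-31 + q)/(6*q))
F(-31, 576) + 75539 = (⅙)*(31 - 1*576)/576 + 75539 = (⅙)*(1/576)*(31 - 576) + 75539 = (⅙)*(1/576)*(-545) + 75539 = -545/3456 + 75539 = 261062239/3456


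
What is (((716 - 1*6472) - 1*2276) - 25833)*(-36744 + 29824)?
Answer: 234345800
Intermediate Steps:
(((716 - 1*6472) - 1*2276) - 25833)*(-36744 + 29824) = (((716 - 6472) - 2276) - 25833)*(-6920) = ((-5756 - 2276) - 25833)*(-6920) = (-8032 - 25833)*(-6920) = -33865*(-6920) = 234345800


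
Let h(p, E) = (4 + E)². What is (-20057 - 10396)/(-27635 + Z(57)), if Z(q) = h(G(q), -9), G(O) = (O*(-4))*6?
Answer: 30453/27610 ≈ 1.1030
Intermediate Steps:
G(O) = -24*O (G(O) = -4*O*6 = -24*O)
Z(q) = 25 (Z(q) = (4 - 9)² = (-5)² = 25)
(-20057 - 10396)/(-27635 + Z(57)) = (-20057 - 10396)/(-27635 + 25) = -30453/(-27610) = -30453*(-1/27610) = 30453/27610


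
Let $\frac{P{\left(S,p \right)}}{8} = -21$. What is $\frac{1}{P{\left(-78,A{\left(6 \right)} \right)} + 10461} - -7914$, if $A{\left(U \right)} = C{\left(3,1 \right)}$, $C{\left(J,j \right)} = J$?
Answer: $\frac{81458803}{10293} \approx 7914.0$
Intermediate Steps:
$A{\left(U \right)} = 3$
$P{\left(S,p \right)} = -168$ ($P{\left(S,p \right)} = 8 \left(-21\right) = -168$)
$\frac{1}{P{\left(-78,A{\left(6 \right)} \right)} + 10461} - -7914 = \frac{1}{-168 + 10461} - -7914 = \frac{1}{10293} + 7914 = \frac{81458803}{10293}$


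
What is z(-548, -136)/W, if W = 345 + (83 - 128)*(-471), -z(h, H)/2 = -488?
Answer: 244/5385 ≈ 0.045311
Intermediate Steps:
z(h, H) = 976 (z(h, H) = -2*(-488) = 976)
W = 21540 (W = 345 - 45*(-471) = 345 + 21195 = 21540)
z(-548, -136)/W = 976/21540 = 976*(1/21540) = 244/5385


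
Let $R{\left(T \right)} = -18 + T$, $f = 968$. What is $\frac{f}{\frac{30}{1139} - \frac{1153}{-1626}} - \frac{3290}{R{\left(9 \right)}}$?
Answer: $\frac{20615880598}{12258423} \approx 1681.8$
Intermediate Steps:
$\frac{f}{\frac{30}{1139} - \frac{1153}{-1626}} - \frac{3290}{R{\left(9 \right)}} = \frac{968}{\frac{30}{1139} - \frac{1153}{-1626}} - \frac{3290}{-18 + 9} = \frac{968}{30 \cdot \frac{1}{1139} - - \frac{1153}{1626}} - \frac{3290}{-9} = \frac{968}{\frac{30}{1139} + \frac{1153}{1626}} - - \frac{3290}{9} = \frac{968}{\frac{1362047}{1852014}} + \frac{3290}{9} = 968 \cdot \frac{1852014}{1362047} + \frac{3290}{9} = \frac{1792749552}{1362047} + \frac{3290}{9} = \frac{20615880598}{12258423}$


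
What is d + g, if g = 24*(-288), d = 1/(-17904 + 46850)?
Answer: -200074751/28946 ≈ -6912.0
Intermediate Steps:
d = 1/28946 ≈ 3.4547e-5
g = -6912
d + g = 1/28946 - 6912 = -200074751/28946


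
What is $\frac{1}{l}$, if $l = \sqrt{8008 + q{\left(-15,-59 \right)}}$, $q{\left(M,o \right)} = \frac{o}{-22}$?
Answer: $\frac{\sqrt{3877170}}{176235} \approx 0.011173$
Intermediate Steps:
$q{\left(M,o \right)} = - \frac{o}{22}$ ($q{\left(M,o \right)} = o \left(- \frac{1}{22}\right) = - \frac{o}{22}$)
$l = \frac{\sqrt{3877170}}{22}$ ($l = \sqrt{8008 - - \frac{59}{22}} = \sqrt{8008 + \frac{59}{22}} = \sqrt{\frac{176235}{22}} = \frac{\sqrt{3877170}}{22} \approx 89.502$)
$\frac{1}{l} = \frac{1}{\frac{1}{22} \sqrt{3877170}} = \frac{\sqrt{3877170}}{176235}$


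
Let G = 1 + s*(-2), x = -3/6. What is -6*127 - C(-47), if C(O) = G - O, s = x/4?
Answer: -3241/4 ≈ -810.25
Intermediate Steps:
x = -½ (x = -3*⅙ = -½ ≈ -0.50000)
s = -⅛ (s = -½/4 = -½*¼ = -⅛ ≈ -0.12500)
G = 5/4 (G = 1 - ⅛*(-2) = 1 + ¼ = 5/4 ≈ 1.2500)
C(O) = 5/4 - O
-6*127 - C(-47) = -6*127 - (5/4 - 1*(-47)) = -762 - (5/4 + 47) = -762 - 1*193/4 = -762 - 193/4 = -3241/4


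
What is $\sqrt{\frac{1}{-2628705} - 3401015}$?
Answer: $\frac{2 i \sqrt{5875329915803577270}}{2628705} \approx 1844.2 i$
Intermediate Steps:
$\sqrt{\frac{1}{-2628705} - 3401015} = \sqrt{- \frac{1}{2628705} - 3401015} = \sqrt{- \frac{8940265135576}{2628705}} = \frac{2 i \sqrt{5875329915803577270}}{2628705}$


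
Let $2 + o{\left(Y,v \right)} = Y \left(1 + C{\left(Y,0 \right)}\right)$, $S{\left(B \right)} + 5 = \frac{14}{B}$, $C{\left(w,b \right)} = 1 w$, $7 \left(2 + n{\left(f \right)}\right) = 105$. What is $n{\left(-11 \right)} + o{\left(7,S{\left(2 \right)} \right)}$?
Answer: $67$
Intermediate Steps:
$n{\left(f \right)} = 13$ ($n{\left(f \right)} = -2 + \frac{1}{7} \cdot 105 = -2 + 15 = 13$)
$C{\left(w,b \right)} = w$
$S{\left(B \right)} = -5 + \frac{14}{B}$
$o{\left(Y,v \right)} = -2 + Y \left(1 + Y\right)$
$n{\left(-11 \right)} + o{\left(7,S{\left(2 \right)} \right)} = 13 + \left(-2 + 7 + 7^{2}\right) = 13 + \left(-2 + 7 + 49\right) = 13 + 54 = 67$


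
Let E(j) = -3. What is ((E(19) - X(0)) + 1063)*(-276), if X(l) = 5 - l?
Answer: -291180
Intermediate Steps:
((E(19) - X(0)) + 1063)*(-276) = ((-3 - (5 - 1*0)) + 1063)*(-276) = ((-3 - (5 + 0)) + 1063)*(-276) = ((-3 - 1*5) + 1063)*(-276) = ((-3 - 5) + 1063)*(-276) = (-8 + 1063)*(-276) = 1055*(-276) = -291180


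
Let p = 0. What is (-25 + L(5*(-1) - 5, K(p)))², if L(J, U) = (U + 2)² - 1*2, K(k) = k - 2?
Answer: 729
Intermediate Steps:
K(k) = -2 + k
L(J, U) = -2 + (2 + U)² (L(J, U) = (2 + U)² - 2 = -2 + (2 + U)²)
(-25 + L(5*(-1) - 5, K(p)))² = (-25 + (-2 + (2 + (-2 + 0))²))² = (-25 + (-2 + (2 - 2)²))² = (-25 + (-2 + 0²))² = (-25 + (-2 + 0))² = (-25 - 2)² = (-27)² = 729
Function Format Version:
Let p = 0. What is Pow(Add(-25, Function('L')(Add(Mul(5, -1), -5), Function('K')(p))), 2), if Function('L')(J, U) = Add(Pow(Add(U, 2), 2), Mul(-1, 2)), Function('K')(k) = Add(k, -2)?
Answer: 729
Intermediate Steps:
Function('K')(k) = Add(-2, k)
Function('L')(J, U) = Add(-2, Pow(Add(2, U), 2)) (Function('L')(J, U) = Add(Pow(Add(2, U), 2), -2) = Add(-2, Pow(Add(2, U), 2)))
Pow(Add(-25, Function('L')(Add(Mul(5, -1), -5), Function('K')(p))), 2) = Pow(Add(-25, Add(-2, Pow(Add(2, Add(-2, 0)), 2))), 2) = Pow(Add(-25, Add(-2, Pow(Add(2, -2), 2))), 2) = Pow(Add(-25, Add(-2, Pow(0, 2))), 2) = Pow(Add(-25, Add(-2, 0)), 2) = Pow(Add(-25, -2), 2) = Pow(-27, 2) = 729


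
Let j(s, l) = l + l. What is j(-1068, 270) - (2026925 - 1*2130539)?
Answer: 104154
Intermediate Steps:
j(s, l) = 2*l
j(-1068, 270) - (2026925 - 1*2130539) = 2*270 - (2026925 - 1*2130539) = 540 - (2026925 - 2130539) = 540 - 1*(-103614) = 540 + 103614 = 104154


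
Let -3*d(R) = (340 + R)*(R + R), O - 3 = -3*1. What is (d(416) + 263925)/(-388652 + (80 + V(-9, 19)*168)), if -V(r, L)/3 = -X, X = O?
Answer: -18087/129524 ≈ -0.13964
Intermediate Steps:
O = 0 (O = 3 - 3*1 = 3 - 3 = 0)
X = 0
d(R) = -2*R*(340 + R)/3 (d(R) = -(340 + R)*(R + R)/3 = -(340 + R)*2*R/3 = -2*R*(340 + R)/3)
V(r, L) = 0 (V(r, L) = -(-3)*0 = -3*0 = 0)
(d(416) + 263925)/(-388652 + (80 + V(-9, 19)*168)) = (-2/3*416*(340 + 416) + 263925)/(-388652 + (80 + 0*168)) = (-2/3*416*756 + 263925)/(-388652 + (80 + 0)) = (-209664 + 263925)/(-388652 + 80) = 54261/(-388572) = 54261*(-1/388572) = -18087/129524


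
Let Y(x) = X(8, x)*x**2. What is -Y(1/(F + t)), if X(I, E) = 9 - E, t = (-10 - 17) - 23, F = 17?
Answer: -298/35937 ≈ -0.0082923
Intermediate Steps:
t = -50 (t = -27 - 23 = -50)
Y(x) = x**2*(9 - x) (Y(x) = (9 - x)*x**2 = x**2*(9 - x))
-Y(1/(F + t)) = -(1/(17 - 50))**2*(9 - 1/(17 - 50)) = -(1/(-33))**2*(9 - 1/(-33)) = -(-1/33)**2*(9 - 1*(-1/33)) = -(9 + 1/33)/1089 = -298/(1089*33) = -1*298/35937 = -298/35937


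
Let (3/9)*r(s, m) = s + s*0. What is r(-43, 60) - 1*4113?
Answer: -4242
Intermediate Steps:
r(s, m) = 3*s (r(s, m) = 3*(s + s*0) = 3*(s + 0) = 3*s)
r(-43, 60) - 1*4113 = 3*(-43) - 1*4113 = -129 - 4113 = -4242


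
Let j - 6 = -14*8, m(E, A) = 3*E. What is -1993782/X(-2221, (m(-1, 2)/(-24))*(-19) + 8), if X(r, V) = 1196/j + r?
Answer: 35223482/39437 ≈ 893.16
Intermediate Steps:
j = -106 (j = 6 - 14*8 = 6 - 112 = -106)
X(r, V) = -598/53 + r (X(r, V) = 1196/(-106) + r = 1196*(-1/106) + r = -598/53 + r)
-1993782/X(-2221, (m(-1, 2)/(-24))*(-19) + 8) = -1993782/(-598/53 - 2221) = -1993782/(-118311/53) = -1993782*(-53/118311) = 35223482/39437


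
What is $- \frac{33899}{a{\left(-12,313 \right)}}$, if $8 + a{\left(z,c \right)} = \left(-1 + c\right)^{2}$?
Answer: $- \frac{33899}{97336} \approx -0.34827$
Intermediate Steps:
$a{\left(z,c \right)} = -8 + \left(-1 + c\right)^{2}$
$- \frac{33899}{a{\left(-12,313 \right)}} = - \frac{33899}{-8 + \left(-1 + 313\right)^{2}} = - \frac{33899}{-8 + 312^{2}} = - \frac{33899}{-8 + 97344} = - \frac{33899}{97336}$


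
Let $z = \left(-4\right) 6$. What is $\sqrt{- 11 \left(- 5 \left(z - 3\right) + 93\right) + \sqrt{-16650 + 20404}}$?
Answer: $\sqrt{-2508 + \sqrt{3754}} \approx 49.464 i$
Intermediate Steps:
$z = -24$
$\sqrt{- 11 \left(- 5 \left(z - 3\right) + 93\right) + \sqrt{-16650 + 20404}} = \sqrt{- 11 \left(- 5 \left(-24 - 3\right) + 93\right) + \sqrt{-16650 + 20404}} = \sqrt{- 11 \left(\left(-5\right) \left(-27\right) + 93\right) + \sqrt{3754}} = \sqrt{- 11 \left(135 + 93\right) + \sqrt{3754}} = \sqrt{\left(-11\right) 228 + \sqrt{3754}} = \sqrt{-2508 + \sqrt{3754}}$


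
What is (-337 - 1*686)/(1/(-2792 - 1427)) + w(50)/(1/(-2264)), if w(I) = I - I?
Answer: 4316037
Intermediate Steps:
w(I) = 0
(-337 - 1*686)/(1/(-2792 - 1427)) + w(50)/(1/(-2264)) = (-337 - 1*686)/(1/(-2792 - 1427)) + 0/(1/(-2264)) = (-337 - 686)/(1/(-4219)) + 0/(-1/2264) = -1023/(-1/4219) + 0*(-2264) = -1023*(-4219) + 0 = 4316037 + 0 = 4316037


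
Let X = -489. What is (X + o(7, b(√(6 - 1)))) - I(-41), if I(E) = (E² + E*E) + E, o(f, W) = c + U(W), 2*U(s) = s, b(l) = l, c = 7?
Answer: -3803 + √5/2 ≈ -3801.9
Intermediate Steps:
U(s) = s/2
o(f, W) = 7 + W/2
I(E) = E + 2*E² (I(E) = (E² + E²) + E = 2*E² + E = E + 2*E²)
(X + o(7, b(√(6 - 1)))) - I(-41) = (-489 + (7 + √(6 - 1)/2)) - (-41)*(1 + 2*(-41)) = (-489 + (7 + √5/2)) - (-41)*(1 - 82) = (-482 + √5/2) - (-41)*(-81) = (-482 + √5/2) - 1*3321 = (-482 + √5/2) - 3321 = -3803 + √5/2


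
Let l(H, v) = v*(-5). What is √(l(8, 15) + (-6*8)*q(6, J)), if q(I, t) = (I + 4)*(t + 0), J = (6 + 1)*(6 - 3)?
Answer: I*√10155 ≈ 100.77*I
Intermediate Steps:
J = 21 (J = 7*3 = 21)
q(I, t) = t*(4 + I) (q(I, t) = (4 + I)*t = t*(4 + I))
l(H, v) = -5*v
√(l(8, 15) + (-6*8)*q(6, J)) = √(-5*15 + (-6*8)*(21*(4 + 6))) = √(-75 - 1008*10) = √(-75 - 48*210) = √(-75 - 10080) = √(-10155) = I*√10155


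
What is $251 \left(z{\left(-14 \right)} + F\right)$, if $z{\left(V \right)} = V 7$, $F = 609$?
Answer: $128261$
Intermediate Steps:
$z{\left(V \right)} = 7 V$
$251 \left(z{\left(-14 \right)} + F\right) = 251 \left(7 \left(-14\right) + 609\right) = 251 \left(-98 + 609\right) = 251 \cdot 511 = 128261$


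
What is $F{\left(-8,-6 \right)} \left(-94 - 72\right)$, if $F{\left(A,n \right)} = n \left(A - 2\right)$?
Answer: $-9960$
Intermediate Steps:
$F{\left(A,n \right)} = n \left(-2 + A\right)$
$F{\left(-8,-6 \right)} \left(-94 - 72\right) = - 6 \left(-2 - 8\right) \left(-94 - 72\right) = \left(-6\right) \left(-10\right) \left(-166\right) = 60 \left(-166\right) = -9960$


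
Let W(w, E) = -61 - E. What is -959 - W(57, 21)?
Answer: -877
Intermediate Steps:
-959 - W(57, 21) = -959 - (-61 - 1*21) = -959 - (-61 - 21) = -959 - 1*(-82) = -959 + 82 = -877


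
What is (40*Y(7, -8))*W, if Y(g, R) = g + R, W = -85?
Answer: 3400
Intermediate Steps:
Y(g, R) = R + g
(40*Y(7, -8))*W = (40*(-8 + 7))*(-85) = (40*(-1))*(-85) = -40*(-85) = 3400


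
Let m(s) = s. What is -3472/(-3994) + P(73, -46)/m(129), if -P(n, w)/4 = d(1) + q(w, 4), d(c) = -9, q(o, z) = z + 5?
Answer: 1736/1997 ≈ 0.86930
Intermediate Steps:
q(o, z) = 5 + z
P(n, w) = 0 (P(n, w) = -4*(-9 + (5 + 4)) = -4*(-9 + 9) = -4*0 = 0)
-3472/(-3994) + P(73, -46)/m(129) = -3472/(-3994) + 0/129 = -3472*(-1/3994) + 0*(1/129) = 1736/1997 + 0 = 1736/1997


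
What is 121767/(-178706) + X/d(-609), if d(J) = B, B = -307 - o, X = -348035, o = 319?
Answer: 15529929142/27967489 ≈ 555.29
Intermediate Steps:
B = -626 (B = -307 - 1*319 = -307 - 319 = -626)
d(J) = -626
121767/(-178706) + X/d(-609) = 121767/(-178706) - 348035/(-626) = 121767*(-1/178706) - 348035*(-1/626) = -121767/178706 + 348035/626 = 15529929142/27967489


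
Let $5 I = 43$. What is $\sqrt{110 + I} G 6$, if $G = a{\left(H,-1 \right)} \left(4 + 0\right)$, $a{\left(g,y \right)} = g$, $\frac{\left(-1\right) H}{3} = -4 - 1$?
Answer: $72 \sqrt{2965} \approx 3920.5$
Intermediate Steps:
$H = 15$ ($H = - 3 \left(-4 - 1\right) = \left(-3\right) \left(-5\right) = 15$)
$G = 60$ ($G = 15 \left(4 + 0\right) = 15 \cdot 4 = 60$)
$I = \frac{43}{5}$ ($I = \frac{1}{5} \cdot 43 = \frac{43}{5} \approx 8.6$)
$\sqrt{110 + I} G 6 = \sqrt{110 + \frac{43}{5}} \cdot 60 \cdot 6 = \sqrt{\frac{593}{5}} \cdot 360 = \frac{\sqrt{2965}}{5} \cdot 360 = 72 \sqrt{2965}$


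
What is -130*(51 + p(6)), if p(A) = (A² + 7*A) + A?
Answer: -17550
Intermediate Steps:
p(A) = A² + 8*A
-130*(51 + p(6)) = -130*(51 + 6*(8 + 6)) = -130*(51 + 6*14) = -130*(51 + 84) = -130*135 = -17550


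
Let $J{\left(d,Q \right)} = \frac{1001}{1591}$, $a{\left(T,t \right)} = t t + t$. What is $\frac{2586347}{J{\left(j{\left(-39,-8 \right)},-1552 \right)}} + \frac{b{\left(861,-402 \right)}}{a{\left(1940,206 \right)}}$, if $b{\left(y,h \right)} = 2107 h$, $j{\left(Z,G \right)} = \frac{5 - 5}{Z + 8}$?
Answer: $\frac{29244297183070}{7114107} \approx 4.1107 \cdot 10^{6}$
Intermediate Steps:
$j{\left(Z,G \right)} = 0$ ($j{\left(Z,G \right)} = \frac{0}{8 + Z} = 0$)
$a{\left(T,t \right)} = t + t^{2}$ ($a{\left(T,t \right)} = t^{2} + t = t + t^{2}$)
$J{\left(d,Q \right)} = \frac{1001}{1591}$ ($J{\left(d,Q \right)} = 1001 \cdot \frac{1}{1591} = \frac{1001}{1591}$)
$\frac{2586347}{J{\left(j{\left(-39,-8 \right)},-1552 \right)}} + \frac{b{\left(861,-402 \right)}}{a{\left(1940,206 \right)}} = \frac{2586347}{\frac{1001}{1591}} + \frac{2107 \left(-402\right)}{206 \left(1 + 206\right)} = 2586347 \cdot \frac{1591}{1001} - \frac{847014}{206 \cdot 207} = \frac{4114878077}{1001} - \frac{847014}{42642} = \frac{4114878077}{1001} - \frac{141169}{7107} = \frac{29244297183070}{7114107}$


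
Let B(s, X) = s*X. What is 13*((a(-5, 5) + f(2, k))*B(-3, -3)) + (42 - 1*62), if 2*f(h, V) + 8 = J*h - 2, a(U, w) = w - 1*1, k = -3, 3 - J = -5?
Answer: 799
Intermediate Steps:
J = 8 (J = 3 - 1*(-5) = 3 + 5 = 8)
B(s, X) = X*s
a(U, w) = -1 + w (a(U, w) = w - 1 = -1 + w)
f(h, V) = -5 + 4*h (f(h, V) = -4 + (8*h - 2)/2 = -4 + (-2 + 8*h)/2 = -4 + (-1 + 4*h) = -5 + 4*h)
13*((a(-5, 5) + f(2, k))*B(-3, -3)) + (42 - 1*62) = 13*(((-1 + 5) + (-5 + 4*2))*(-3*(-3))) + (42 - 1*62) = 13*((4 + (-5 + 8))*9) + (42 - 62) = 13*((4 + 3)*9) - 20 = 13*(7*9) - 20 = 13*63 - 20 = 819 - 20 = 799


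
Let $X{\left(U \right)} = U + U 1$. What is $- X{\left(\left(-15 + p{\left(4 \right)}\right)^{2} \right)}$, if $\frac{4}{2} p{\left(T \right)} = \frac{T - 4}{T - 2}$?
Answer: $-450$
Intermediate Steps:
$p{\left(T \right)} = \frac{-4 + T}{2 \left(-2 + T\right)}$ ($p{\left(T \right)} = \frac{\left(T - 4\right) \frac{1}{T - 2}}{2} = \frac{\left(-4 + T\right) \frac{1}{-2 + T}}{2} = \frac{\frac{1}{-2 + T} \left(-4 + T\right)}{2} = \frac{-4 + T}{2 \left(-2 + T\right)}$)
$X{\left(U \right)} = 2 U$ ($X{\left(U \right)} = U + U = 2 U$)
$- X{\left(\left(-15 + p{\left(4 \right)}\right)^{2} \right)} = - 2 \left(-15 + \frac{-4 + 4}{2 \left(-2 + 4\right)}\right)^{2} = - 2 \left(-15 + \frac{1}{2} \cdot \frac{1}{2} \cdot 0\right)^{2} = - 2 \left(-15 + 0\right)^{2} = - 2 \left(-15\right)^{2} = - 2 \cdot 225 = \left(-1\right) 450 = -450$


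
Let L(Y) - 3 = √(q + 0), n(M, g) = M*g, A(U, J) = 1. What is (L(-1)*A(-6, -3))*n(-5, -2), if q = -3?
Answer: 30 + 10*I*√3 ≈ 30.0 + 17.32*I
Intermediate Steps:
L(Y) = 3 + I*√3 (L(Y) = 3 + √(-3 + 0) = 3 + √(-3) = 3 + I*√3)
(L(-1)*A(-6, -3))*n(-5, -2) = ((3 + I*√3)*1)*(-5*(-2)) = (3 + I*√3)*10 = 30 + 10*I*√3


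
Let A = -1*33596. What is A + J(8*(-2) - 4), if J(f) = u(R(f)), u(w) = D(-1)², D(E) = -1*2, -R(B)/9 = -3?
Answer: -33592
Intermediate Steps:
R(B) = 27 (R(B) = -9*(-3) = 27)
D(E) = -2
A = -33596
u(w) = 4 (u(w) = (-2)² = 4)
J(f) = 4
A + J(8*(-2) - 4) = -33596 + 4 = -33592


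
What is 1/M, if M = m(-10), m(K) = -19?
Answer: -1/19 ≈ -0.052632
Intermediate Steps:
M = -19
1/M = 1/(-19) = -1/19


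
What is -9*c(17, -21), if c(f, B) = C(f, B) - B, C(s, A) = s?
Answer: -342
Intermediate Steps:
c(f, B) = f - B
-9*c(17, -21) = -9*(17 - 1*(-21)) = -9*(17 + 21) = -9*38 = -342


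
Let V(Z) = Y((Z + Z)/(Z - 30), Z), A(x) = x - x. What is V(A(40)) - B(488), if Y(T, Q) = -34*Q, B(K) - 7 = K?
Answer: -495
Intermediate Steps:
B(K) = 7 + K
A(x) = 0
V(Z) = -34*Z
V(A(40)) - B(488) = -34*0 - (7 + 488) = 0 - 1*495 = 0 - 495 = -495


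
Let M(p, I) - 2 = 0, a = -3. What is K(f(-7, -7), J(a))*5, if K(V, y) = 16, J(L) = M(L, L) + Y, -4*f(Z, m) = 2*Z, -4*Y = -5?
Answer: 80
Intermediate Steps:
Y = 5/4 (Y = -¼*(-5) = 5/4 ≈ 1.2500)
f(Z, m) = -Z/2
M(p, I) = 2 (M(p, I) = 2 + 0 = 2)
J(L) = 13/4 (J(L) = 2 + 5/4 = 13/4)
K(f(-7, -7), J(a))*5 = 16*5 = 80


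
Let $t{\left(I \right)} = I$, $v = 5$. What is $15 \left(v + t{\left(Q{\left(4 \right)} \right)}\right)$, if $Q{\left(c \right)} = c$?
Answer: $135$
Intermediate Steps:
$15 \left(v + t{\left(Q{\left(4 \right)} \right)}\right) = 15 \left(5 + 4\right) = 15 \cdot 9 = 135$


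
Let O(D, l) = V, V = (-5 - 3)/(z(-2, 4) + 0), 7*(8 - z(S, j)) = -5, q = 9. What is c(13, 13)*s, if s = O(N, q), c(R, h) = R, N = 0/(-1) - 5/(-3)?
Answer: -728/61 ≈ -11.934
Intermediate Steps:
N = 5/3 (N = 0*(-1) - 5*(-⅓) = 0 + 5/3 = 5/3 ≈ 1.6667)
z(S, j) = 61/7 (z(S, j) = 8 - ⅐*(-5) = 8 + 5/7 = 61/7)
V = -56/61 (V = (-5 - 3)/(61/7 + 0) = -8/61/7 = -8*7/61 = -56/61 ≈ -0.91803)
O(D, l) = -56/61
s = -56/61 ≈ -0.91803
c(13, 13)*s = 13*(-56/61) = -728/61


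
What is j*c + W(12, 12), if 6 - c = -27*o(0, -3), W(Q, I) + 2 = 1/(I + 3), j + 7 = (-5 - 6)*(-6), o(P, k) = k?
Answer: -66404/15 ≈ -4426.9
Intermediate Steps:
j = 59 (j = -7 + (-5 - 6)*(-6) = -7 - 11*(-6) = -7 + 66 = 59)
W(Q, I) = -2 + 1/(3 + I) (W(Q, I) = -2 + 1/(I + 3) = -2 + 1/(3 + I))
c = -75 (c = 6 - (-27)*(-3) = 6 - 1*81 = 6 - 81 = -75)
j*c + W(12, 12) = 59*(-75) + (-5 - 2*12)/(3 + 12) = -4425 + (-5 - 24)/15 = -4425 + (1/15)*(-29) = -4425 - 29/15 = -66404/15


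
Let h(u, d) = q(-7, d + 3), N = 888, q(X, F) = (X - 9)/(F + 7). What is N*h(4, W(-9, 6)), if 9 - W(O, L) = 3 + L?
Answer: -7104/5 ≈ -1420.8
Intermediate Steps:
W(O, L) = 6 - L (W(O, L) = 9 - (3 + L) = 9 + (-3 - L) = 6 - L)
q(X, F) = (-9 + X)/(7 + F)
h(u, d) = -16/(10 + d) (h(u, d) = (-9 - 7)/(7 + (d + 3)) = -16/(7 + (3 + d)) = -16/(10 + d))
N*h(4, W(-9, 6)) = 888*(-16/(10 + (6 - 1*6))) = 888*(-16/(10 + (6 - 6))) = 888*(-16/(10 + 0)) = 888*(-16/10) = 888*(-16*⅒) = 888*(-8/5) = -7104/5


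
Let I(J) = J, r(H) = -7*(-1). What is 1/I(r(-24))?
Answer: ⅐ ≈ 0.14286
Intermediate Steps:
r(H) = 7
1/I(r(-24)) = 1/7 = ⅐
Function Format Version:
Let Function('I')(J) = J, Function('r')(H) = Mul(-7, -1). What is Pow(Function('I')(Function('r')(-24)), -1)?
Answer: Rational(1, 7) ≈ 0.14286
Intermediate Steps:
Function('r')(H) = 7
Pow(Function('I')(Function('r')(-24)), -1) = Pow(7, -1) = Rational(1, 7)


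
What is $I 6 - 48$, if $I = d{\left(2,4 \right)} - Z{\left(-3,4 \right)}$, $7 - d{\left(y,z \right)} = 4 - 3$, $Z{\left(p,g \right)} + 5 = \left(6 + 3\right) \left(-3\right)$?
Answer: $180$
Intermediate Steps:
$Z{\left(p,g \right)} = -32$ ($Z{\left(p,g \right)} = -5 + \left(6 + 3\right) \left(-3\right) = -5 + 9 \left(-3\right) = -5 - 27 = -32$)
$d{\left(y,z \right)} = 6$ ($d{\left(y,z \right)} = 7 - \left(4 - 3\right) = 7 - 1 = 6$)
$I = 38$ ($I = 6 - -32 = 6 + 32 = 38$)
$I 6 - 48 = 38 \cdot 6 - 48 = 228 - 48 = 180$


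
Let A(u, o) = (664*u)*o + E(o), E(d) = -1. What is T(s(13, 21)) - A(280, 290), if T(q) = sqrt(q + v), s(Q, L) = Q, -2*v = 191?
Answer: -53916799 + I*sqrt(330)/2 ≈ -5.3917e+7 + 9.0829*I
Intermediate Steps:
v = -191/2 (v = -1/2*191 = -191/2 ≈ -95.500)
T(q) = sqrt(-191/2 + q) (T(q) = sqrt(q - 191/2) = sqrt(-191/2 + q))
A(u, o) = -1 + 664*o*u (A(u, o) = (664*u)*o - 1 = 664*o*u - 1 = -1 + 664*o*u)
T(s(13, 21)) - A(280, 290) = sqrt(-382 + 4*13)/2 - (-1 + 664*290*280) = sqrt(-382 + 52)/2 - (-1 + 53916800) = sqrt(-330)/2 - 1*53916799 = (I*sqrt(330))/2 - 53916799 = I*sqrt(330)/2 - 53916799 = -53916799 + I*sqrt(330)/2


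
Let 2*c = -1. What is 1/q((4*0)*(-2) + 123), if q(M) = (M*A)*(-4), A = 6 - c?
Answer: -1/3198 ≈ -0.00031270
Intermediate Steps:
c = -½ (c = (½)*(-1) = -½ ≈ -0.50000)
A = 13/2 (A = 6 - 1*(-½) = 6 + ½ = 13/2 ≈ 6.5000)
q(M) = -26*M (q(M) = (M*(13/2))*(-4) = (13*M/2)*(-4) = -26*M)
1/q((4*0)*(-2) + 123) = 1/(-26*((4*0)*(-2) + 123)) = 1/(-26*(0*(-2) + 123)) = 1/(-26*(0 + 123)) = 1/(-26*123) = 1/(-3198) = -1/3198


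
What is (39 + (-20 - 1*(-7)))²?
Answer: 676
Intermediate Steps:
(39 + (-20 - 1*(-7)))² = (39 + (-20 + 7))² = (39 - 13)² = 26² = 676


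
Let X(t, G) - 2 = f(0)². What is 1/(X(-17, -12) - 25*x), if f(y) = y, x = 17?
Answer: -1/423 ≈ -0.0023641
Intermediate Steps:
X(t, G) = 2 (X(t, G) = 2 + 0² = 2 + 0 = 2)
1/(X(-17, -12) - 25*x) = 1/(2 - 25*17) = 1/(2 - 425) = 1/(-423) = -1/423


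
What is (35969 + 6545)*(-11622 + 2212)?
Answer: -400056740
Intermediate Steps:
(35969 + 6545)*(-11622 + 2212) = 42514*(-9410) = -400056740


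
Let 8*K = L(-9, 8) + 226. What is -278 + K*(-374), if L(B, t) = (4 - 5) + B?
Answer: -10376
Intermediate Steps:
L(B, t) = -1 + B
K = 27 (K = ((-1 - 9) + 226)/8 = (-10 + 226)/8 = (⅛)*216 = 27)
-278 + K*(-374) = -278 + 27*(-374) = -278 - 10098 = -10376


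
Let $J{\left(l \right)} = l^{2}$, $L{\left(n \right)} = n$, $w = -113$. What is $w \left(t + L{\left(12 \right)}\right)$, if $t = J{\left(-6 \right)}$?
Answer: $-5424$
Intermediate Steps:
$t = 36$ ($t = \left(-6\right)^{2} = 36$)
$w \left(t + L{\left(12 \right)}\right) = - 113 \left(36 + 12\right) = \left(-113\right) 48 = -5424$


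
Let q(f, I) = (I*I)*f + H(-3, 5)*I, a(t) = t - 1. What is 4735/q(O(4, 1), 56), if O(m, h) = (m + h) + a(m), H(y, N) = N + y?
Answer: 947/5040 ≈ 0.18790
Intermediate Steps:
a(t) = -1 + t
O(m, h) = -1 + h + 2*m (O(m, h) = (m + h) + (-1 + m) = (h + m) + (-1 + m) = -1 + h + 2*m)
q(f, I) = 2*I + f*I² (q(f, I) = (I*I)*f + (5 - 3)*I = I²*f + 2*I = f*I² + 2*I = 2*I + f*I²)
4735/q(O(4, 1), 56) = 4735/((56*(2 + 56*(-1 + 1 + 2*4)))) = 4735/((56*(2 + 56*(-1 + 1 + 8)))) = 4735/((56*(2 + 56*8))) = 4735/((56*(2 + 448))) = 4735/((56*450)) = 4735/25200 = 4735*(1/25200) = 947/5040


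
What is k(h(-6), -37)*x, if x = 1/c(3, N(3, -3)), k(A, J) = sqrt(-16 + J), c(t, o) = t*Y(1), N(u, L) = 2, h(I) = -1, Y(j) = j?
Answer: I*sqrt(53)/3 ≈ 2.4267*I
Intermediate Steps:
c(t, o) = t (c(t, o) = t*1 = t)
x = 1/3 ≈ 0.33333
k(h(-6), -37)*x = sqrt(-16 - 37)*(1/3) = sqrt(-53)*(1/3) = (I*sqrt(53))*(1/3) = I*sqrt(53)/3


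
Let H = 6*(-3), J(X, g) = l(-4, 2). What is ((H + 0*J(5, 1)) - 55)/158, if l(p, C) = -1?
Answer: -73/158 ≈ -0.46203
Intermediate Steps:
J(X, g) = -1
H = -18
((H + 0*J(5, 1)) - 55)/158 = ((-18 + 0*(-1)) - 55)/158 = ((-18 + 0) - 55)/158 = (-18 - 55)/158 = (1/158)*(-73) = -73/158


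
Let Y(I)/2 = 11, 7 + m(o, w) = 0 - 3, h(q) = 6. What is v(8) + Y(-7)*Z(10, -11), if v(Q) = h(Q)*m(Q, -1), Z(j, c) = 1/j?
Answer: -289/5 ≈ -57.800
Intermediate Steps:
m(o, w) = -10 (m(o, w) = -7 + (0 - 3) = -7 - 3 = -10)
Y(I) = 22 (Y(I) = 2*11 = 22)
v(Q) = -60 (v(Q) = 6*(-10) = -60)
v(8) + Y(-7)*Z(10, -11) = -60 + 22/10 = -60 + 22*(⅒) = -60 + 11/5 = -289/5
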